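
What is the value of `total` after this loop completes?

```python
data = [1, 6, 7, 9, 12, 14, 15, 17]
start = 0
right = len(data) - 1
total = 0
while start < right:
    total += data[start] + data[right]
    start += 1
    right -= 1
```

Sum of pairs from ends
`total` takes the values: 0 → 18 → 39 → 60 → 81

Answer: 81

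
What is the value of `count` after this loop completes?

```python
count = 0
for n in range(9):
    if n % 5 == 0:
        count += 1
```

Count numbers divisible by 5 in range(9)
`count` takes the values: 0 → 1 → 2

Answer: 2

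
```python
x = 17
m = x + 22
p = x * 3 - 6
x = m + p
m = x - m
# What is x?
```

Trace:
`x = 17` → x = 17
`m = x + 22` → m = 39
`p = x * 3 - 6` → p = 45
`x = m + p` → x = 84
`m = x - m` → m = 45
So x = 84

Answer: 84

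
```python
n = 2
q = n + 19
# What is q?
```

Trace:
`n = 2` → n = 2
`q = n + 19` → q = 21
So q = 21

Answer: 21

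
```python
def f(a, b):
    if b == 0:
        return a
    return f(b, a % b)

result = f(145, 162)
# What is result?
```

f(145, 162) -> f(162, 145) -> f(145, 17) -> f(17, 9) -> f(9, 8) -> f(8, 1) -> f(1, 0) -> 1

Answer: 1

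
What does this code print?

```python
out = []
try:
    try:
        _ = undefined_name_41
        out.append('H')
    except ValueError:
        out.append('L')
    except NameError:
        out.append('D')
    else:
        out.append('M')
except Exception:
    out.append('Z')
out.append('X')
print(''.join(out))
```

Execution trace: 'D' (inner except NameError) → 'X' (after the try/except). Output: DX

Answer: DX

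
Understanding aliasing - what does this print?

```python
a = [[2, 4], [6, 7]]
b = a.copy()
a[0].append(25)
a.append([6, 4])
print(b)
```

Key concept: shallow copy with nested lists.
Step by step:
`a = [[2, 4], [6, 7]]` → a = [[2, 4], [6, 7]]
`b = a.copy()` → b = [[2, 4], [6, 7]]
`a[0].append(25)` → a = [[2, 4, 25], [6, 7]]; b = [[2, 4, 25], [6, 7]]
`a.append([6, 4])` → a = [[2, 4, 25], [6, 7], [6, 4]]
`print(b)` → prints [[2, 4, 25], [6, 7]]

Answer: [[2, 4, 25], [6, 7]]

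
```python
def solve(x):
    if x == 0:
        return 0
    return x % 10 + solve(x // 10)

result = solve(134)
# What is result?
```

Sum of digits of 134: 4 + 3 + 1 = 8

Answer: 8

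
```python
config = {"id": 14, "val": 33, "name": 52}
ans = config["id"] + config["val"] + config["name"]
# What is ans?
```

Trace:
`config = {"id": 14, "val": 33, "name": 52}` → config = {'id': 14, 'val': 33, 'name': 52}
`ans = config["id"] + config["val"] + config["name"]` → ans = 99
So ans = 99

Answer: 99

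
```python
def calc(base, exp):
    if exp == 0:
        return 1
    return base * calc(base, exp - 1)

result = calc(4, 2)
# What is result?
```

calc(4, 2) = 4 * 4 = 16

Answer: 16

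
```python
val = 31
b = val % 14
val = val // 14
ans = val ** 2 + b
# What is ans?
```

Trace:
`val = 31` → val = 31
`b = val % 14` → b = 3
`val = val // 14` → val = 2
`ans = val ** 2 + b` → ans = 7
So ans = 7

Answer: 7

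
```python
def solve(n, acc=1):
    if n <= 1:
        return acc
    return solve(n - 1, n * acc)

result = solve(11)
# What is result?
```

Accumulator trace (n, acc): (11, 1) -> (10, 11) -> (9, 110) -> (8, 990) -> (7, 7920) -> (6, 55440) -> (5, 332640) -> (4, 1663200) -> (3, 6652800) -> (2, 19958400) -> (1, 39916800) -> return 39916800

Answer: 39916800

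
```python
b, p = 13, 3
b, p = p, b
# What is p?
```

Trace:
`b, p = 13, 3` → b = 13; p = 3
`b, p = p, b` → b = 3; p = 13
So p = 13

Answer: 13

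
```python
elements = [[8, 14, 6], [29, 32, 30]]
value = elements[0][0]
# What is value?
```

Trace:
`elements = [[8, 14, 6], [29, 32, 30]]` → elements = [[8, 14, 6], [29, 32, 30]]
`value = elements[0][0]` → value = 8
So value = 8

Answer: 8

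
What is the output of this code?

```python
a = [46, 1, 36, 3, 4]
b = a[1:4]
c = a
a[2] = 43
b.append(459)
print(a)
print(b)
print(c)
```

Key concept: slice vs alias.
Step by step:
`a = [46, 1, 36, 3, 4]` → a = [46, 1, 36, 3, 4]
`b = a[1:4]` → b = [1, 36, 3]
`c = a` → c = [46, 1, 36, 3, 4] (same object as a)
`a[2] = 43` → a = [46, 1, 43, 3, 4] (same object as c); c = [46, 1, 43, 3, 4] (same object as a)
`b.append(459)` → b = [1, 36, 3, 459]
`print(a)` → prints [46, 1, 43, 3, 4]
`print(b)` → prints [1, 36, 3, 459]
`print(c)` → prints [46, 1, 43, 3, 4]

Answer:
[46, 1, 43, 3, 4]
[1, 36, 3, 459]
[46, 1, 43, 3, 4]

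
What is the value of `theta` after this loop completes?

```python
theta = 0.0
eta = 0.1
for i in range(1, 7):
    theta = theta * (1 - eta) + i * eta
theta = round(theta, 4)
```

Moving average with lr=0.1
`theta` takes the values: 0.0 → 0.1 → 0.29 → 0.561 → 0.9049 → 1.31441 → 1.782969 → 1.783

Answer: 1.783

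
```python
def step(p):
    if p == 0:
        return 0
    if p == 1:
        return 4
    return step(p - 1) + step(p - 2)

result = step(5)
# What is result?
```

Build up from base cases: step(0)=0, step(1)=4, step(2)=4, step(3)=8, step(4)=12, step(5)=20

Answer: 20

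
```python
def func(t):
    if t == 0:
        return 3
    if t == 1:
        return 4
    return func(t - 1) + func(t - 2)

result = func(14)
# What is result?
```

Build up from base cases: func(0)=3, func(1)=4, func(2)=7, func(3)=11, func(4)=18, func(5)=29, func(6)=47, ..., func(14)=2207

Answer: 2207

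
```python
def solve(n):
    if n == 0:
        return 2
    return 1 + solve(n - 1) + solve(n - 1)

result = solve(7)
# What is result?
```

solve(n) = 1 + 2·solve(n-1), solve(0)=2. Closed form: (2+1)·2^7 - 1 = 383.

Answer: 383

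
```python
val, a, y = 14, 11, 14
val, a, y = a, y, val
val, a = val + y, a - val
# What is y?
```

Trace:
`val, a, y = 14, 11, 14` → val = 14; a = 11; y = 14
`val, a, y = a, y, val` → val = 11; a = 14; y = 14
`val, a = val + y, a - val` → val = 25; a = 3
So y = 14

Answer: 14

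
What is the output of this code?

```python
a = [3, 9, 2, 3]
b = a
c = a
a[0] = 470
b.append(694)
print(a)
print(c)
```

Key concept: multiple aliases.
Step by step:
`a = [3, 9, 2, 3]` → a = [3, 9, 2, 3]
`b = a` → b = [3, 9, 2, 3] (same object as a)
`c = a` → c = [3, 9, 2, 3] (same object as a, b)
`a[0] = 470` → a = [470, 9, 2, 3] (same object as b, c); b = [470, 9, 2, 3] (same object as a, c); c = [470, 9, 2, 3] (same object as a, b)
`b.append(694)` → a = [470, 9, 2, 3, 694] (same object as b, c); b = [470, 9, 2, 3, 694] (same object as a, c); c = [470, 9, 2, 3, 694] (same object as a, b)
`print(a)` → prints [470, 9, 2, 3, 694]
`print(c)` → prints [470, 9, 2, 3, 694]

Answer:
[470, 9, 2, 3, 694]
[470, 9, 2, 3, 694]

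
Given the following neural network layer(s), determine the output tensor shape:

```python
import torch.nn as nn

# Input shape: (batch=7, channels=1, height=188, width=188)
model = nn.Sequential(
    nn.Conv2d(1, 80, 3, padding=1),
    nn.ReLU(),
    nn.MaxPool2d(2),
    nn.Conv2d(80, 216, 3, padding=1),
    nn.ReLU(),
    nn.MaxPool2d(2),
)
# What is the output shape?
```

Input: (7, 1, 188, 188) -> after first Conv2d: (7, 80, 188, 188) -> after first MaxPool2d: (7, 80, 94, 94) -> after second Conv2d: (7, 216, 94, 94) -> Output: (7, 216, 47, 47)

Answer: (7, 216, 47, 47)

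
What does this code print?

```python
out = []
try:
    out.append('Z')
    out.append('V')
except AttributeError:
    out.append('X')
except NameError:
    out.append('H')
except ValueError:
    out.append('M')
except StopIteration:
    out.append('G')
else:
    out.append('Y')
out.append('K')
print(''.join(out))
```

Execution trace: 'Z' (try body) → 'V' (try body, no exception) → 'Y' (else) → 'K' (after the try/except). Output: ZVYK

Answer: ZVYK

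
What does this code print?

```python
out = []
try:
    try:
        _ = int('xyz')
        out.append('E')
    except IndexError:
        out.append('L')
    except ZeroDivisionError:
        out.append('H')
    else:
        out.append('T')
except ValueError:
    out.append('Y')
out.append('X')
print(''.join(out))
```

Execution trace: 'Y' (outer except ValueError) → 'X' (after the try/except). Output: YX

Answer: YX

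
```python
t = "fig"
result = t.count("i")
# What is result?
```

Trace:
`t = "fig"` → t = 'fig'
`result = t.count("i")` → result = 1
So result = 1

Answer: 1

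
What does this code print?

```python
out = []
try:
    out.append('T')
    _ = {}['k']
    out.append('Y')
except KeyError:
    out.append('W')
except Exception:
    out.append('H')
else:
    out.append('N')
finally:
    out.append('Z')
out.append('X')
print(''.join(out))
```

Execution trace: 'T' (try body) → 'W' (except KeyError) → 'Z' (finally) → 'X' (after the try/except). Output: TWZX

Answer: TWZX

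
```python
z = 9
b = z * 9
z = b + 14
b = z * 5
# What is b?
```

Trace:
`z = 9` → z = 9
`b = z * 9` → b = 81
`z = b + 14` → z = 95
`b = z * 5` → b = 475
So b = 475

Answer: 475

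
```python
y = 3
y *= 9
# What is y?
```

Trace:
`y = 3` → y = 3
`y *= 9` → y = 27
So y = 27

Answer: 27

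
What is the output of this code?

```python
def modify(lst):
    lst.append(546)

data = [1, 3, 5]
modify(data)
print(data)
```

Key concept: function modifies passed list.
Step by step:
`data = [1, 3, 5]` → data = [1, 3, 5]
`modify(data)` → data = [1, 3, 5, 546]
`print(data)` → prints [1, 3, 5, 546]

Answer: [1, 3, 5, 546]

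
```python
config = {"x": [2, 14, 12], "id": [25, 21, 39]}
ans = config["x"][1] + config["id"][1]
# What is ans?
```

Trace:
`config = {"x": [2, 14, 12], "id": [25, 21, 39]}` → config = {'x': [2, 14, 12], 'id': [25, 21, 39]}
`ans = config["x"][1] + config["id"][1]` → ans = 35
So ans = 35

Answer: 35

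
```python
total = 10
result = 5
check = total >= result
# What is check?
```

Trace:
`total = 10` → total = 10
`result = 5` → result = 5
`check = total >= result` → check = True
So check = True

Answer: True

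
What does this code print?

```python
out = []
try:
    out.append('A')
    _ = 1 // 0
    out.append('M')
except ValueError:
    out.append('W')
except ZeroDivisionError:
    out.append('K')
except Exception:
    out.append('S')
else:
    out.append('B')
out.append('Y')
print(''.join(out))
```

Execution trace: 'A' (try body) → 'K' (except ZeroDivisionError) → 'Y' (after the try/except). Output: AKY

Answer: AKY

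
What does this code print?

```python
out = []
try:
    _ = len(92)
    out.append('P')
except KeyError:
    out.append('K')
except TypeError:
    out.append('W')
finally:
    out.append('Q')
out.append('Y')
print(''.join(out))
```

Execution trace: 'W' (except TypeError) → 'Q' (finally) → 'Y' (after the try/except). Output: WQY

Answer: WQY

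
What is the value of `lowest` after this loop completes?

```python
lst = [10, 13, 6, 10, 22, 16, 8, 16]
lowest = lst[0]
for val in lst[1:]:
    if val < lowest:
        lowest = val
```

Minimum of [10, 13, 6, 10, 22, 16, 8, 16]
`lowest` takes the values: 10 → 6

Answer: 6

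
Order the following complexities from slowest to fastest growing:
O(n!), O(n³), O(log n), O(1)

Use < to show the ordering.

Ordered by growth rate: O(1) < O(log n) < O(n³) < O(n!)

Answer: O(1) < O(log n) < O(n³) < O(n!)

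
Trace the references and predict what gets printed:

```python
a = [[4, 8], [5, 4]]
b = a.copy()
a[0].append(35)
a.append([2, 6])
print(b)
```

Key concept: shallow copy with nested lists.
Step by step:
`a = [[4, 8], [5, 4]]` → a = [[4, 8], [5, 4]]
`b = a.copy()` → b = [[4, 8], [5, 4]]
`a[0].append(35)` → a = [[4, 8, 35], [5, 4]]; b = [[4, 8, 35], [5, 4]]
`a.append([2, 6])` → a = [[4, 8, 35], [5, 4], [2, 6]]
`print(b)` → prints [[4, 8, 35], [5, 4]]

Answer: [[4, 8, 35], [5, 4]]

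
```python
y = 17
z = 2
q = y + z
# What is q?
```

Trace:
`y = 17` → y = 17
`z = 2` → z = 2
`q = y + z` → q = 19
So q = 19

Answer: 19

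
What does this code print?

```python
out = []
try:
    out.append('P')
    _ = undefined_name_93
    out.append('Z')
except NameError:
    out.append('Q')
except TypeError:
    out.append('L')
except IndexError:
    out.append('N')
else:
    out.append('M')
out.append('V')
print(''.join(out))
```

Execution trace: 'P' (try body) → 'Q' (except NameError) → 'V' (after the try/except). Output: PQV

Answer: PQV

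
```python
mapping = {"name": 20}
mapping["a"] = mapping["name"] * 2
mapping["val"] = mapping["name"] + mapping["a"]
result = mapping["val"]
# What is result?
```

Trace:
`mapping = {"name": 20}` → mapping = {'name': 20}
`mapping["a"] = mapping["name"] * 2` → mapping = {'name': 20, 'a': 40}
`mapping["val"] = mapping["name"] + mapping["a"]` → mapping = {'name': 20, 'a': 40, 'val': 60}
`result = mapping["val"]` → result = 60
So result = 60

Answer: 60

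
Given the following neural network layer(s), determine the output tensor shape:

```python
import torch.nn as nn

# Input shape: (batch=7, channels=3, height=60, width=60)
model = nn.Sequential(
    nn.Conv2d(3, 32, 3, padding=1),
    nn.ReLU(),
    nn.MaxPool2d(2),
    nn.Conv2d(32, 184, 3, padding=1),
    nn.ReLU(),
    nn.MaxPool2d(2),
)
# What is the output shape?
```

Input: (7, 3, 60, 60) -> after first Conv2d: (7, 32, 60, 60) -> after first MaxPool2d: (7, 32, 30, 30) -> after second Conv2d: (7, 184, 30, 30) -> Output: (7, 184, 15, 15)

Answer: (7, 184, 15, 15)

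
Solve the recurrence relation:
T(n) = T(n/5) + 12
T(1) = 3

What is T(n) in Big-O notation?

Each step divides n by 5 and adds 12. After log_5(n) steps we reach T(1)=3. So T(n) = 12·log_5(n) + 3 = O(log n).

Answer: O(log n)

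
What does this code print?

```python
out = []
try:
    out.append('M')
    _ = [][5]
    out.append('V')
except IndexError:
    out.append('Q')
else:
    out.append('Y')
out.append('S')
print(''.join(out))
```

Execution trace: 'M' (try body) → 'Q' (except IndexError) → 'S' (after the try/except). Output: MQS

Answer: MQS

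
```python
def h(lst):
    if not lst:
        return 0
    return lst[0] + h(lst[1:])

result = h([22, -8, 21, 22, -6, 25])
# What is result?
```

22 + (-8) + 21 + 22 + (-6) + 25 + 0 = 76

Answer: 76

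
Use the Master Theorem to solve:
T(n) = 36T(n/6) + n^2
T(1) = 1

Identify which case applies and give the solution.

a=36, b=6, f(n)=n^2. log_6(36) = 2. Since c=2 = 2, Case 2 applies: T(n) = Θ(n^log_b(a) · log n) = O(n^2 log n).

Answer: O(n^2 log n) - Case 2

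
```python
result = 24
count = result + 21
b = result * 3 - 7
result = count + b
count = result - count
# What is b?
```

Trace:
`result = 24` → result = 24
`count = result + 21` → count = 45
`b = result * 3 - 7` → b = 65
`result = count + b` → result = 110
`count = result - count` → count = 65
So b = 65

Answer: 65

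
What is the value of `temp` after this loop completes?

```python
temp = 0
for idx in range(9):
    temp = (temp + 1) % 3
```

Increment mod 3, 9 times = 0
`temp` takes the values: 0 → 1 → 2 → 0 → 1 → 2 → 0 → 1 → 2 → 0

Answer: 0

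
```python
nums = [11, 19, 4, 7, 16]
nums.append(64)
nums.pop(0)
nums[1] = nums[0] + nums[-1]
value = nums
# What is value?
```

Trace:
`nums = [11, 19, 4, 7, 16]` → nums = [11, 19, 4, 7, 16]
`nums.append(64)` → nums = [11, 19, 4, 7, 16, 64]
`nums.pop(0)` → nums = [19, 4, 7, 16, 64]
`nums[1] = nums[0] + nums[-1]` → nums = [19, 83, 7, 16, 64]
`value = nums` → value = [19, 83, 7, 16, 64]
So value = [19, 83, 7, 16, 64]

Answer: [19, 83, 7, 16, 64]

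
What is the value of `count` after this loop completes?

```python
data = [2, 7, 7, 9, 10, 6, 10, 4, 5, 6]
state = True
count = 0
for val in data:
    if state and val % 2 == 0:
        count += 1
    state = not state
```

Count even values at even positions
`count` takes the values: 0 → 1 → 2 → 3

Answer: 3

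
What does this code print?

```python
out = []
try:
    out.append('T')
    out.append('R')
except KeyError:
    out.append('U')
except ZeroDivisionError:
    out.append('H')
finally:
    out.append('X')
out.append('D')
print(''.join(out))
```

Execution trace: 'T' (try body) → 'R' (try body, no exception) → 'X' (finally) → 'D' (after the try/except). Output: TRXD

Answer: TRXD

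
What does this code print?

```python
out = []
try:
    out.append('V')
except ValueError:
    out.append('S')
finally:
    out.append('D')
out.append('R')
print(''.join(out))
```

Execution trace: 'V' (try body, no exception) → 'D' (finally) → 'R' (after the try/except). Output: VDR

Answer: VDR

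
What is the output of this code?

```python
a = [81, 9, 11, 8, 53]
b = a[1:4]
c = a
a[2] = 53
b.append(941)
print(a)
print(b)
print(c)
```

Key concept: slice vs alias.
Step by step:
`a = [81, 9, 11, 8, 53]` → a = [81, 9, 11, 8, 53]
`b = a[1:4]` → b = [9, 11, 8]
`c = a` → c = [81, 9, 11, 8, 53] (same object as a)
`a[2] = 53` → a = [81, 9, 53, 8, 53] (same object as c); c = [81, 9, 53, 8, 53] (same object as a)
`b.append(941)` → b = [9, 11, 8, 941]
`print(a)` → prints [81, 9, 53, 8, 53]
`print(b)` → prints [9, 11, 8, 941]
`print(c)` → prints [81, 9, 53, 8, 53]

Answer:
[81, 9, 53, 8, 53]
[9, 11, 8, 941]
[81, 9, 53, 8, 53]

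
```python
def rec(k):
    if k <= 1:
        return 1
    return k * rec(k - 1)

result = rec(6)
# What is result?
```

rec(6) = 6 * 5 * 4 * 3 * 2 * 1 = 720

Answer: 720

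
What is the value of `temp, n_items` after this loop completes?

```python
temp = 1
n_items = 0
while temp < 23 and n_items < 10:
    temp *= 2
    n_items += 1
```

Double until >= 23 or 10 iterations
`temp, n_items` takes the values: (1, 0) → (2, 0) → (2, 1) → (4, 1) → (4, 2) → (8, 2) → (8, 3) → (16, 3) → (16, 4) → (32, 4) → (32, 5)

Answer: 32, 5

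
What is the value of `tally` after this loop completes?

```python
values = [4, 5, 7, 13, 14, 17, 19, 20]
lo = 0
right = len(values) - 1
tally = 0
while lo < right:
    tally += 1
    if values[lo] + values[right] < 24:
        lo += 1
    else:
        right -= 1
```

Steps to find pair summing to 24
`tally` takes the values: 0 → 1 → 2 → 3 → 4 → 5 → 6 → 7

Answer: 7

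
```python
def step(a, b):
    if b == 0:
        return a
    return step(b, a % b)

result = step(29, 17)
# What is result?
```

step(29, 17) -> step(17, 12) -> step(12, 5) -> step(5, 2) -> step(2, 1) -> step(1, 0) -> 1

Answer: 1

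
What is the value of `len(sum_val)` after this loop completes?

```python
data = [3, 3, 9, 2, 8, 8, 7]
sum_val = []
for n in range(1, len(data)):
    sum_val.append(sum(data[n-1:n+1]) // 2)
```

Number of 2-element averages
`sum_val` takes the values: [] → [3] → [3, 6] → [3, 6, 5] → [3, 6, 5, 5] → [3, 6, 5, 5, 8] → [3, 6, 5, 5, 8, 7]
So `len(sum_val)` = 6

Answer: 6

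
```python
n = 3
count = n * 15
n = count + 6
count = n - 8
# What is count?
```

Trace:
`n = 3` → n = 3
`count = n * 15` → count = 45
`n = count + 6` → n = 51
`count = n - 8` → count = 43
So count = 43

Answer: 43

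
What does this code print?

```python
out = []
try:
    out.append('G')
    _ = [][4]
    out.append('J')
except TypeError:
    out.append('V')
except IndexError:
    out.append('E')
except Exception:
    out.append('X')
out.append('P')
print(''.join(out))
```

Execution trace: 'G' (try body) → 'E' (except IndexError) → 'P' (after the try/except). Output: GEP

Answer: GEP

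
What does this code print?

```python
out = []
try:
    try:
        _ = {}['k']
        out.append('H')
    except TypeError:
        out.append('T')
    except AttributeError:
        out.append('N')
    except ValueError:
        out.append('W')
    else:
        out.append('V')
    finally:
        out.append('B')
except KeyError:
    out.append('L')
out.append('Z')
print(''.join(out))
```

Execution trace: 'B' (finally) → 'L' (outer except KeyError) → 'Z' (after the try/except). Output: BLZ

Answer: BLZ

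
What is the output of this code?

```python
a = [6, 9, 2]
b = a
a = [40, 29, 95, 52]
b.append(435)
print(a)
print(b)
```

Key concept: rebinding vs mutation: a is rebound to a new list, b still points at the original.
Step by step:
`a = [6, 9, 2]` → a = [6, 9, 2]
`b = a` → b = [6, 9, 2] (same object as a)
`a = [40, 29, 95, 52]` → a = [40, 29, 95, 52]
`b.append(435)` → b = [6, 9, 2, 435]
`print(a)` → prints [40, 29, 95, 52]
`print(b)` → prints [6, 9, 2, 435]

Answer:
[40, 29, 95, 52]
[6, 9, 2, 435]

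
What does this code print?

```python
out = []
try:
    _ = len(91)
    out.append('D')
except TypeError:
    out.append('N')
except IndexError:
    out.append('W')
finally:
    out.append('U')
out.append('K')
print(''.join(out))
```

Execution trace: 'N' (except TypeError) → 'U' (finally) → 'K' (after the try/except). Output: NUK

Answer: NUK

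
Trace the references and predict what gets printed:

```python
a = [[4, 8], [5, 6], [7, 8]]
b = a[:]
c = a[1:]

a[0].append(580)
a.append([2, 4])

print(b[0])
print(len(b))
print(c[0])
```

Key concept: slice with nested mutation.
Step by step:
`a = [[4, 8], [5, 6], [7, 8]]` → a = [[4, 8], [5, 6], [7, 8]]
`b = a[:]` → b = [[4, 8], [5, 6], [7, 8]]
`c = a[1:]` → c = [[5, 6], [7, 8]]
`a[0].append(580)` → a = [[4, 8, 580], [5, 6], [7, 8]]; b = [[4, 8, 580], [5, 6], [7, 8]]
`a.append([2, 4])` → a = [[4, 8, 580], [5, 6], [7, 8], [2, 4]]
`print(b[0])` → prints [4, 8, 580]
`print(len(b))` → prints 3
`print(c[0])` → prints [5, 6]

Answer:
[4, 8, 580]
3
[5, 6]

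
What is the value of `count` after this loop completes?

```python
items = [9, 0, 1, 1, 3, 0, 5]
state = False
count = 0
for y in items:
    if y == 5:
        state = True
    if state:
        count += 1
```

Count elements after first 5 in [9, 0, 1, 1, 3, 0, 5]
`count` takes the values: 0 → 1

Answer: 1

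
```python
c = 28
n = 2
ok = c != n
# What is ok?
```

Trace:
`c = 28` → c = 28
`n = 2` → n = 2
`ok = c != n` → ok = True
So ok = True

Answer: True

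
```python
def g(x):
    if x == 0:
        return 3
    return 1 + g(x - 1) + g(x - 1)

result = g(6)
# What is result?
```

g(x) = 1 + 2·g(x-1), g(0)=3. Closed form: (3+1)·2^6 - 1 = 255.

Answer: 255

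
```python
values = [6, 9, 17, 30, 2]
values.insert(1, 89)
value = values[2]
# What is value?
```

Trace:
`values = [6, 9, 17, 30, 2]` → values = [6, 9, 17, 30, 2]
`values.insert(1, 89)` → values = [6, 89, 9, 17, 30, 2]
`value = values[2]` → value = 9
So value = 9

Answer: 9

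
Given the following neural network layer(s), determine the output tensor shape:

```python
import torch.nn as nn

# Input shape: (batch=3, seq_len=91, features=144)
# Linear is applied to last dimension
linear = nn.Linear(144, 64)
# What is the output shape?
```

Input: (3, 91, 144) -> Output: (3, 91, 64)

Answer: (3, 91, 64)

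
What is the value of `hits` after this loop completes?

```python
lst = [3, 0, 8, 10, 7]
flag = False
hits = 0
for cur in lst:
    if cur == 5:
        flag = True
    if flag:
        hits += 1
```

Count elements after first 5 in [3, 0, 8, 10, 7]
`hits` takes the values: 0

Answer: 0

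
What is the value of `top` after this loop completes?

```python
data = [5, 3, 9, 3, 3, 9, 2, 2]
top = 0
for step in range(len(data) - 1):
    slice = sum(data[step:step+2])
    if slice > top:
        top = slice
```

Max sum of 2-element window in [5, 3, 9, 3, 3, 9, 2, 2]
`top` takes the values: 0 → 8 → 12

Answer: 12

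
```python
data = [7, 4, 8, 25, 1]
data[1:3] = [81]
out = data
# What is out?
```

Trace:
`data = [7, 4, 8, 25, 1]` → data = [7, 4, 8, 25, 1]
`data[1:3] = [81]` → data = [7, 81, 25, 1]
`out = data` → out = [7, 81, 25, 1]
So out = [7, 81, 25, 1]

Answer: [7, 81, 25, 1]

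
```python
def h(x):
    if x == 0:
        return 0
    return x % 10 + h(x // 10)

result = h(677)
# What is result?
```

Sum of digits of 677: 7 + 7 + 6 = 20

Answer: 20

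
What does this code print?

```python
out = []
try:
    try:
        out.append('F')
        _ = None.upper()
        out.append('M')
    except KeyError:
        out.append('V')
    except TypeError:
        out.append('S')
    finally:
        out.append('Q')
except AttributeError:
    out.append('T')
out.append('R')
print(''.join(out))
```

Execution trace: 'F' (try body) → 'Q' (finally) → 'T' (outer except AttributeError) → 'R' (after the try/except). Output: FQTR

Answer: FQTR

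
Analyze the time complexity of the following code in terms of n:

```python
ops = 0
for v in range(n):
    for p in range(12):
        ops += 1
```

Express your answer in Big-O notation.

Each loop level contributes: n × 1. Multiplying the contributions gives O(n).

Answer: O(n)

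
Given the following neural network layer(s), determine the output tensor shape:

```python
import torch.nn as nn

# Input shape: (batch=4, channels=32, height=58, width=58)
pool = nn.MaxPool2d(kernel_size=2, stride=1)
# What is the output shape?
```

Input: (4, 32, 58, 58) -> Output: (4, 32, 57, 57)

Answer: (4, 32, 57, 57)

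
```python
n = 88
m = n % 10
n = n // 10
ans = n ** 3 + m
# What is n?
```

Trace:
`n = 88` → n = 88
`m = n % 10` → m = 8
`n = n // 10` → n = 8
`ans = n ** 3 + m` → ans = 520
So n = 8

Answer: 8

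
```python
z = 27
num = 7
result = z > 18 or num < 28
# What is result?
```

Trace:
`z = 27` → z = 27
`num = 7` → num = 7
`result = z > 18 or num < 28` → result = True
So result = True

Answer: True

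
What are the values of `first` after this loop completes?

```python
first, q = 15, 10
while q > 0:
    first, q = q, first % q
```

GCD of 15 and 10
`first` takes the values: 15 → 10 → 5

Answer: 5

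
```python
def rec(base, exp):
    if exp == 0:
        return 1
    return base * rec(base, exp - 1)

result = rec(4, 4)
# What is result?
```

rec(4, 4) = 4 * 4 * 4 * 4 = 256

Answer: 256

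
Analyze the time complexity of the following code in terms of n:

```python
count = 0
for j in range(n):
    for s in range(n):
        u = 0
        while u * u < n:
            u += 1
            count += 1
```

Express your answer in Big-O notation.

Each loop level contributes: n × n × √n. Multiplying the contributions gives O(n^2√n).

Answer: O(n^2√n)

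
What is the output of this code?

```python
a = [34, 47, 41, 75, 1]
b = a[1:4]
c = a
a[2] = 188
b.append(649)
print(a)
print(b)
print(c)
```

Key concept: slice vs alias.
Step by step:
`a = [34, 47, 41, 75, 1]` → a = [34, 47, 41, 75, 1]
`b = a[1:4]` → b = [47, 41, 75]
`c = a` → c = [34, 47, 41, 75, 1] (same object as a)
`a[2] = 188` → a = [34, 47, 188, 75, 1] (same object as c); c = [34, 47, 188, 75, 1] (same object as a)
`b.append(649)` → b = [47, 41, 75, 649]
`print(a)` → prints [34, 47, 188, 75, 1]
`print(b)` → prints [47, 41, 75, 649]
`print(c)` → prints [34, 47, 188, 75, 1]

Answer:
[34, 47, 188, 75, 1]
[47, 41, 75, 649]
[34, 47, 188, 75, 1]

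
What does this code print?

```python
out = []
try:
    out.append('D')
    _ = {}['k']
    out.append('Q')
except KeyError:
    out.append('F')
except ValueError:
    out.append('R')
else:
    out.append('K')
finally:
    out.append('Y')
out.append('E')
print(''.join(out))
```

Execution trace: 'D' (try body) → 'F' (except KeyError) → 'Y' (finally) → 'E' (after the try/except). Output: DFYE

Answer: DFYE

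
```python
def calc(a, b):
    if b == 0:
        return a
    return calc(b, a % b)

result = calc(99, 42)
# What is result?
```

calc(99, 42) -> calc(42, 15) -> calc(15, 12) -> calc(12, 3) -> calc(3, 0) -> 3

Answer: 3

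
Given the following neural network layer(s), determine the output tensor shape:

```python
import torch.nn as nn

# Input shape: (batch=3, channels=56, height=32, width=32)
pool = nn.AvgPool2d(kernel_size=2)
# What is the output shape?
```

Input: (3, 56, 32, 32) -> Output: (3, 56, 16, 16)

Answer: (3, 56, 16, 16)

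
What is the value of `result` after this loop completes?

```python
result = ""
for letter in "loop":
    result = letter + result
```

Reverse 'loop'
`result` takes the values: "" → "l" → "ol" → "ool" → "pool"

Answer: "pool"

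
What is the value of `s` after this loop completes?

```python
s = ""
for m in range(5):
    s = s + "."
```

Repeat '.' 5 times
`s` takes the values: "" → "." → ".." → "..." → "...." → "....."

Answer: "....."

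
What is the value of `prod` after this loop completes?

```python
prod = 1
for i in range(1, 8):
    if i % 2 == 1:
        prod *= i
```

Product of odd numbers 1 to 7
`prod` takes the values: 1 → 3 → 15 → 105

Answer: 105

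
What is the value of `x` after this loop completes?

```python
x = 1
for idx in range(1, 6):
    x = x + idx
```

Start at 1, add 1 through 5
`x` takes the values: 1 → 2 → 4 → 7 → 11 → 16

Answer: 16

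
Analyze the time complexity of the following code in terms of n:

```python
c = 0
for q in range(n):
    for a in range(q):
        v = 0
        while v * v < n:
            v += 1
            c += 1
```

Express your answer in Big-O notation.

Each loop level contributes: n × n × √n. Multiplying the contributions gives O(n^2√n).

Answer: O(n^2√n)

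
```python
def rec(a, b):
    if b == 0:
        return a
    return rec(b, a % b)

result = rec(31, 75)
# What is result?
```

rec(31, 75) -> rec(75, 31) -> rec(31, 13) -> rec(13, 5) -> rec(5, 3) -> rec(3, 2) -> rec(2, 1) -> rec(1, 0) -> 1

Answer: 1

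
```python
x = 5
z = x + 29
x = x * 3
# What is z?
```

Trace:
`x = 5` → x = 5
`z = x + 29` → z = 34
`x = x * 3` → x = 15
So z = 34

Answer: 34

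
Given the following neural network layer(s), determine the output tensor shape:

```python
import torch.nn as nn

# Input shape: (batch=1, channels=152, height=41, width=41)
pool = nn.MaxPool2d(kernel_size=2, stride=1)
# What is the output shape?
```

Input: (1, 152, 41, 41) -> Output: (1, 152, 40, 40)

Answer: (1, 152, 40, 40)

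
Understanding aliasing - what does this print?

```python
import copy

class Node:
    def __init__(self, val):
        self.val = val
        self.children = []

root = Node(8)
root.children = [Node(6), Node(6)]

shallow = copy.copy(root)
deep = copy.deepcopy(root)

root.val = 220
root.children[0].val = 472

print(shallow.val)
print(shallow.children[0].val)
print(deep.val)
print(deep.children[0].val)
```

Key concept: deep copy with custom objects.
Step by step:
`root = Node(8)` → root = Node(val=8, children=[])
`root.children = [Node(6), Node(6)]` → root = Node(val=8, children=[Node(val=6, children=[]), Node(val=6, children=[])])
`shallow = copy.copy(root)` → shallow = Node(val=8, children=[Node(val=6, children=[]), Node(val=6, children=[])])
`deep = copy.deepcopy(root)` → deep = Node(val=8, children=[Node(val=6, children=[]), Node(val=6, children=[])])
`root.val = 220` → root = Node(val=220, children=[Node(val=6, children=[]), Node(val=6, children=[])])
`root.children[0].val = 472` → root = Node(val=220, children=[Node(val=472, children=[]), Node(val=6, children=[])]); shallow = Node(val=8, children=[Node(val=472, children=[]), Node(val=6, children=[])])
`print(shallow.val)` → prints 8
`print(shallow.children[0].val)` → prints 472
`print(deep.val)` → prints 8
`print(deep.children[0].val)` → prints 6

Answer:
8
472
8
6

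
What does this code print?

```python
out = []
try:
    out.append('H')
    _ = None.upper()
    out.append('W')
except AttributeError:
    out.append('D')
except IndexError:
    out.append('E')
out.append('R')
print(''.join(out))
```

Execution trace: 'H' (try body) → 'D' (except AttributeError) → 'R' (after the try/except). Output: HDR

Answer: HDR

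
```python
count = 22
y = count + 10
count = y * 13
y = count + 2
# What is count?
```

Trace:
`count = 22` → count = 22
`y = count + 10` → y = 32
`count = y * 13` → count = 416
`y = count + 2` → y = 418
So count = 416

Answer: 416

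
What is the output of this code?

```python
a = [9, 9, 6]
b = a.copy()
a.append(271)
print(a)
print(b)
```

Key concept: list.copy() creates independent copy.
Step by step:
`a = [9, 9, 6]` → a = [9, 9, 6]
`b = a.copy()` → b = [9, 9, 6]
`a.append(271)` → a = [9, 9, 6, 271]
`print(a)` → prints [9, 9, 6, 271]
`print(b)` → prints [9, 9, 6]

Answer:
[9, 9, 6, 271]
[9, 9, 6]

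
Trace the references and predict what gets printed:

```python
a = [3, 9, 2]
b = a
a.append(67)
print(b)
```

Key concept: basic list aliasing.
Step by step:
`a = [3, 9, 2]` → a = [3, 9, 2]
`b = a` → b = [3, 9, 2] (same object as a)
`a.append(67)` → a = [3, 9, 2, 67] (same object as b); b = [3, 9, 2, 67] (same object as a)
`print(b)` → prints [3, 9, 2, 67]

Answer: [3, 9, 2, 67]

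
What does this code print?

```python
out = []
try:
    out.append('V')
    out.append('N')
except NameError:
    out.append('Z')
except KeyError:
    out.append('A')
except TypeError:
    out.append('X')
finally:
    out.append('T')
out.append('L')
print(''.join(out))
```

Execution trace: 'V' (try body) → 'N' (try body, no exception) → 'T' (finally) → 'L' (after the try/except). Output: VNTL

Answer: VNTL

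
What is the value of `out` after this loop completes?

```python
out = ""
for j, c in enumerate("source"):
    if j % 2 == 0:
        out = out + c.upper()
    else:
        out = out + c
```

Uppercase even positions in 'source'
`out` takes the values: "" → "S" → "So" → "SoU" → "SoUr" → "SoUrC" → "SoUrCe"

Answer: "SoUrCe"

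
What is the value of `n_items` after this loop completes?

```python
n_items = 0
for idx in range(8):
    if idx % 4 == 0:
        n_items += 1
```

Count numbers divisible by 4 in range(8)
`n_items` takes the values: 0 → 1 → 2

Answer: 2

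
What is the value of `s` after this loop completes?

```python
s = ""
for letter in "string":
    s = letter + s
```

Reverse 'string'
`s` takes the values: "" → "s" → "ts" → "rts" → "irts" → "nirts" → "gnirts"

Answer: "gnirts"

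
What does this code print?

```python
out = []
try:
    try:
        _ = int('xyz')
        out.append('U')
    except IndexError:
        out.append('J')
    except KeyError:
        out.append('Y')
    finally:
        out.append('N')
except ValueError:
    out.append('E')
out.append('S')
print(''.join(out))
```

Execution trace: 'N' (finally) → 'E' (outer except ValueError) → 'S' (after the try/except). Output: NES

Answer: NES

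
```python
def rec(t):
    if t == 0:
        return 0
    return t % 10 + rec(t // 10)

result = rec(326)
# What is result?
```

Sum of digits of 326: 6 + 2 + 3 = 11

Answer: 11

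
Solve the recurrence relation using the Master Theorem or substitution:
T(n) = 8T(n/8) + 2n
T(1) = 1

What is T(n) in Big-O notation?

By Master Theorem: a=8, b=8, f(n)=2n. Since log_8(8) = 1 and f(n) = Θ(n^1), Case 2 applies. T(n) = O(n log n).

Answer: O(n log n)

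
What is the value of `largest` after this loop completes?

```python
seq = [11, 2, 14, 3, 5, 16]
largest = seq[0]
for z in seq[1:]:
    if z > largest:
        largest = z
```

Maximum of [11, 2, 14, 3, 5, 16]
`largest` takes the values: 11 → 14 → 16

Answer: 16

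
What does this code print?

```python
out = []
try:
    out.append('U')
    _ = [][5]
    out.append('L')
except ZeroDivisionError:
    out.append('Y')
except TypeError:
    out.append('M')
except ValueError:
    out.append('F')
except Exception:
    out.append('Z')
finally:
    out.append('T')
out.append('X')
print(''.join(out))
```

Execution trace: 'U' (try body) → 'Z' (except Exception) → 'T' (finally) → 'X' (after the try/except). Output: UZTX

Answer: UZTX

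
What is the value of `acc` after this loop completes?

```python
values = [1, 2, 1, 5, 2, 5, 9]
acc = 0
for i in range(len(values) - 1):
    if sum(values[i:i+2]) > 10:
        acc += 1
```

Count windows with sum > 10
`acc` takes the values: 0 → 1

Answer: 1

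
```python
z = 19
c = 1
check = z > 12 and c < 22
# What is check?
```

Trace:
`z = 19` → z = 19
`c = 1` → c = 1
`check = z > 12 and c < 22` → check = True
So check = True

Answer: True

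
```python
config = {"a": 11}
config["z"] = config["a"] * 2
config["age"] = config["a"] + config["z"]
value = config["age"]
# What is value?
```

Trace:
`config = {"a": 11}` → config = {'a': 11}
`config["z"] = config["a"] * 2` → config = {'a': 11, 'z': 22}
`config["age"] = config["a"] + config["z"]` → config = {'a': 11, 'z': 22, 'age': 33}
`value = config["age"]` → value = 33
So value = 33

Answer: 33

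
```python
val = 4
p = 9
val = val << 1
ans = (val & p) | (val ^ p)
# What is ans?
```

Trace:
`val = 4` → val = 4
`p = 9` → p = 9
`val = val << 1` → val = 8
`ans = (val & p) | (val ^ p)` → ans = 9
So ans = 9

Answer: 9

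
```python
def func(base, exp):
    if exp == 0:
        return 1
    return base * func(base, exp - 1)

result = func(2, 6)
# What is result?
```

func(2, 6) = 2 * 2 * 2 * 2 * 2 * 2 = 64

Answer: 64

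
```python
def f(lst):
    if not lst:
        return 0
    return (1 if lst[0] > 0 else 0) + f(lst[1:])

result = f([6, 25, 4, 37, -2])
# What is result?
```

Count of positive elements in [6, 25, 4, 37, -2] = 4

Answer: 4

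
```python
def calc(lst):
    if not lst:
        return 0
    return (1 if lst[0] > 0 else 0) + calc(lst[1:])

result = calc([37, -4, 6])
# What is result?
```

Count of positive elements in [37, -4, 6] = 2

Answer: 2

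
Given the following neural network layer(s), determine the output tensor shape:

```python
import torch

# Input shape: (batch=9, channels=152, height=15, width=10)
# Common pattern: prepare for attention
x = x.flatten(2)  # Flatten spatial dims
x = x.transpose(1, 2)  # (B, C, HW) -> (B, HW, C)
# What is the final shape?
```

Input: (9, 152, 15, 10) -> after flatten(2): (9, 152, 150) -> Output: (9, 150, 152)

Answer: (9, 150, 152)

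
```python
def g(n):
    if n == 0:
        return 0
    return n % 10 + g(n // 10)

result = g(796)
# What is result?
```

Sum of digits of 796: 6 + 9 + 7 = 22

Answer: 22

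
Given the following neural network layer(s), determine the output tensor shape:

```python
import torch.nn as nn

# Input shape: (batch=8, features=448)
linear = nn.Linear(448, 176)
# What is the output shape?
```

Input: (8, 448) -> Output: (8, 176)

Answer: (8, 176)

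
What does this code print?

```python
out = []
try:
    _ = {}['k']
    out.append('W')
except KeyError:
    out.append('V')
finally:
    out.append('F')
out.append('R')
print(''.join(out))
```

Execution trace: 'V' (except KeyError) → 'F' (finally) → 'R' (after the try/except). Output: VFR

Answer: VFR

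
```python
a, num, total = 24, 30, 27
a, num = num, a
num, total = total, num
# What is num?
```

Trace:
`a, num, total = 24, 30, 27` → a = 24; num = 30; total = 27
`a, num = num, a` → a = 30; num = 24
`num, total = total, num` → num = 27; total = 24
So num = 27

Answer: 27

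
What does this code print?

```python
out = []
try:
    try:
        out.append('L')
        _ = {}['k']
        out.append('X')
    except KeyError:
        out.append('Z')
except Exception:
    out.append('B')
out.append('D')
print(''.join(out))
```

Execution trace: 'L' (inner try body) → 'Z' (inner except KeyError) → 'D' (after the try/except). Output: LZD

Answer: LZD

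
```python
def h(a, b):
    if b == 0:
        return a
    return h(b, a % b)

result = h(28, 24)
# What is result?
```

h(28, 24) -> h(24, 4) -> h(4, 0) -> 4

Answer: 4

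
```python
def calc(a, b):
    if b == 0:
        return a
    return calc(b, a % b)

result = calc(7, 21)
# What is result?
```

calc(7, 21) -> calc(21, 7) -> calc(7, 0) -> 7

Answer: 7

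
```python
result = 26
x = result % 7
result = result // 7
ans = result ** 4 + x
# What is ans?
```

Trace:
`result = 26` → result = 26
`x = result % 7` → x = 5
`result = result // 7` → result = 3
`ans = result ** 4 + x` → ans = 86
So ans = 86

Answer: 86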